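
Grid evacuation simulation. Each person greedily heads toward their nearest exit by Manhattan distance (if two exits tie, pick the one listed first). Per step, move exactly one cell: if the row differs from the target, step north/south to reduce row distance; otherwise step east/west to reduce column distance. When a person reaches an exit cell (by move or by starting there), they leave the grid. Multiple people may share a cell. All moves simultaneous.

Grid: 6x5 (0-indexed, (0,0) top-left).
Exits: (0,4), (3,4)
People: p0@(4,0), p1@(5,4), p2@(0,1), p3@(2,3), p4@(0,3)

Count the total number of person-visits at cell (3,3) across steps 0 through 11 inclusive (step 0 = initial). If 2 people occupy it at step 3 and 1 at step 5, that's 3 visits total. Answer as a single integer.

Step 0: p0@(4,0) p1@(5,4) p2@(0,1) p3@(2,3) p4@(0,3) -> at (3,3): 0 [-], cum=0
Step 1: p0@(3,0) p1@(4,4) p2@(0,2) p3@(3,3) p4@ESC -> at (3,3): 1 [p3], cum=1
Step 2: p0@(3,1) p1@ESC p2@(0,3) p3@ESC p4@ESC -> at (3,3): 0 [-], cum=1
Step 3: p0@(3,2) p1@ESC p2@ESC p3@ESC p4@ESC -> at (3,3): 0 [-], cum=1
Step 4: p0@(3,3) p1@ESC p2@ESC p3@ESC p4@ESC -> at (3,3): 1 [p0], cum=2
Step 5: p0@ESC p1@ESC p2@ESC p3@ESC p4@ESC -> at (3,3): 0 [-], cum=2
Total visits = 2

Answer: 2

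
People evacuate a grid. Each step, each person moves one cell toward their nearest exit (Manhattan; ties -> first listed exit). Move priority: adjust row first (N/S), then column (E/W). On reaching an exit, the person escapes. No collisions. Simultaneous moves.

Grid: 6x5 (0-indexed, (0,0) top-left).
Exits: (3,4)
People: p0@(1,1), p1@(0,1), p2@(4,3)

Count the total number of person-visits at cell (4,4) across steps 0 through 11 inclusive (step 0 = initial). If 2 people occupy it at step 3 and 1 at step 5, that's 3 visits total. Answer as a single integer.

Step 0: p0@(1,1) p1@(0,1) p2@(4,3) -> at (4,4): 0 [-], cum=0
Step 1: p0@(2,1) p1@(1,1) p2@(3,3) -> at (4,4): 0 [-], cum=0
Step 2: p0@(3,1) p1@(2,1) p2@ESC -> at (4,4): 0 [-], cum=0
Step 3: p0@(3,2) p1@(3,1) p2@ESC -> at (4,4): 0 [-], cum=0
Step 4: p0@(3,3) p1@(3,2) p2@ESC -> at (4,4): 0 [-], cum=0
Step 5: p0@ESC p1@(3,3) p2@ESC -> at (4,4): 0 [-], cum=0
Step 6: p0@ESC p1@ESC p2@ESC -> at (4,4): 0 [-], cum=0
Total visits = 0

Answer: 0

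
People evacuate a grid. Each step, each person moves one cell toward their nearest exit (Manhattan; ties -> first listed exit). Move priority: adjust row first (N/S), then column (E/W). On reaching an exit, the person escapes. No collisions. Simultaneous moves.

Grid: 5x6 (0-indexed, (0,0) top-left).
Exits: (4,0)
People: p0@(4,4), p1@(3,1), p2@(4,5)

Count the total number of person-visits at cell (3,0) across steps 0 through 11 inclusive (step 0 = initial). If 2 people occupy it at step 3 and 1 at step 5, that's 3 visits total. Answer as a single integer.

Answer: 0

Derivation:
Step 0: p0@(4,4) p1@(3,1) p2@(4,5) -> at (3,0): 0 [-], cum=0
Step 1: p0@(4,3) p1@(4,1) p2@(4,4) -> at (3,0): 0 [-], cum=0
Step 2: p0@(4,2) p1@ESC p2@(4,3) -> at (3,0): 0 [-], cum=0
Step 3: p0@(4,1) p1@ESC p2@(4,2) -> at (3,0): 0 [-], cum=0
Step 4: p0@ESC p1@ESC p2@(4,1) -> at (3,0): 0 [-], cum=0
Step 5: p0@ESC p1@ESC p2@ESC -> at (3,0): 0 [-], cum=0
Total visits = 0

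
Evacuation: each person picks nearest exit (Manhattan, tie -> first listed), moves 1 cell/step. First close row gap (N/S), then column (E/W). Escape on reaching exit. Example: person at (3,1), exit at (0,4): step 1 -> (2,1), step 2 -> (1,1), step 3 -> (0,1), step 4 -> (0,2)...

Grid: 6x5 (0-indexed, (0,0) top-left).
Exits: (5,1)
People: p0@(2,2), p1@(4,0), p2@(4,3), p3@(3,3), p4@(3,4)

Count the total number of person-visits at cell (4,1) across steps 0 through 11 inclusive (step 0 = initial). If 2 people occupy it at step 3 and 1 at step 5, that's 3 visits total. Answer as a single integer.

Answer: 0

Derivation:
Step 0: p0@(2,2) p1@(4,0) p2@(4,3) p3@(3,3) p4@(3,4) -> at (4,1): 0 [-], cum=0
Step 1: p0@(3,2) p1@(5,0) p2@(5,3) p3@(4,3) p4@(4,4) -> at (4,1): 0 [-], cum=0
Step 2: p0@(4,2) p1@ESC p2@(5,2) p3@(5,3) p4@(5,4) -> at (4,1): 0 [-], cum=0
Step 3: p0@(5,2) p1@ESC p2@ESC p3@(5,2) p4@(5,3) -> at (4,1): 0 [-], cum=0
Step 4: p0@ESC p1@ESC p2@ESC p3@ESC p4@(5,2) -> at (4,1): 0 [-], cum=0
Step 5: p0@ESC p1@ESC p2@ESC p3@ESC p4@ESC -> at (4,1): 0 [-], cum=0
Total visits = 0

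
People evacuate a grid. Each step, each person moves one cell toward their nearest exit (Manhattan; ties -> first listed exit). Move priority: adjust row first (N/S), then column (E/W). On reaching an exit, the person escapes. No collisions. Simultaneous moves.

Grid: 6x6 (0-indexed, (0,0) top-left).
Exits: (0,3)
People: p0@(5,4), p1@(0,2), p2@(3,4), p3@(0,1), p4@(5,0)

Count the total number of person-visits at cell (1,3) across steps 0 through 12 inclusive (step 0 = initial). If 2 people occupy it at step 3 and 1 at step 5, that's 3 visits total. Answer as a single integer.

Step 0: p0@(5,4) p1@(0,2) p2@(3,4) p3@(0,1) p4@(5,0) -> at (1,3): 0 [-], cum=0
Step 1: p0@(4,4) p1@ESC p2@(2,4) p3@(0,2) p4@(4,0) -> at (1,3): 0 [-], cum=0
Step 2: p0@(3,4) p1@ESC p2@(1,4) p3@ESC p4@(3,0) -> at (1,3): 0 [-], cum=0
Step 3: p0@(2,4) p1@ESC p2@(0,4) p3@ESC p4@(2,0) -> at (1,3): 0 [-], cum=0
Step 4: p0@(1,4) p1@ESC p2@ESC p3@ESC p4@(1,0) -> at (1,3): 0 [-], cum=0
Step 5: p0@(0,4) p1@ESC p2@ESC p3@ESC p4@(0,0) -> at (1,3): 0 [-], cum=0
Step 6: p0@ESC p1@ESC p2@ESC p3@ESC p4@(0,1) -> at (1,3): 0 [-], cum=0
Step 7: p0@ESC p1@ESC p2@ESC p3@ESC p4@(0,2) -> at (1,3): 0 [-], cum=0
Step 8: p0@ESC p1@ESC p2@ESC p3@ESC p4@ESC -> at (1,3): 0 [-], cum=0
Total visits = 0

Answer: 0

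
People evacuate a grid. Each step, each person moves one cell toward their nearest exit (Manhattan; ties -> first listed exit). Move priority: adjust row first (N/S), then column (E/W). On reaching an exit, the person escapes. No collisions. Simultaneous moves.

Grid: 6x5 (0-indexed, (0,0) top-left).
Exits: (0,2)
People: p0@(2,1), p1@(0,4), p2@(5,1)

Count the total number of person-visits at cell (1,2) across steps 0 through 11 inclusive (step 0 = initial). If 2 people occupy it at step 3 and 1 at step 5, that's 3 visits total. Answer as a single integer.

Step 0: p0@(2,1) p1@(0,4) p2@(5,1) -> at (1,2): 0 [-], cum=0
Step 1: p0@(1,1) p1@(0,3) p2@(4,1) -> at (1,2): 0 [-], cum=0
Step 2: p0@(0,1) p1@ESC p2@(3,1) -> at (1,2): 0 [-], cum=0
Step 3: p0@ESC p1@ESC p2@(2,1) -> at (1,2): 0 [-], cum=0
Step 4: p0@ESC p1@ESC p2@(1,1) -> at (1,2): 0 [-], cum=0
Step 5: p0@ESC p1@ESC p2@(0,1) -> at (1,2): 0 [-], cum=0
Step 6: p0@ESC p1@ESC p2@ESC -> at (1,2): 0 [-], cum=0
Total visits = 0

Answer: 0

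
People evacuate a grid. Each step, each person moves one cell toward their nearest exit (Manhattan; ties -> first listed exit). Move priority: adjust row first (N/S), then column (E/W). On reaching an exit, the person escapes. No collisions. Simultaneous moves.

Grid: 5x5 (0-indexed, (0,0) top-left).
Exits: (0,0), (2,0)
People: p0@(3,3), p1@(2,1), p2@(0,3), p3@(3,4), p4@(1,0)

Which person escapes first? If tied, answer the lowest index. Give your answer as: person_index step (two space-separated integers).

Step 1: p0:(3,3)->(2,3) | p1:(2,1)->(2,0)->EXIT | p2:(0,3)->(0,2) | p3:(3,4)->(2,4) | p4:(1,0)->(0,0)->EXIT
Step 2: p0:(2,3)->(2,2) | p1:escaped | p2:(0,2)->(0,1) | p3:(2,4)->(2,3) | p4:escaped
Step 3: p0:(2,2)->(2,1) | p1:escaped | p2:(0,1)->(0,0)->EXIT | p3:(2,3)->(2,2) | p4:escaped
Step 4: p0:(2,1)->(2,0)->EXIT | p1:escaped | p2:escaped | p3:(2,2)->(2,1) | p4:escaped
Step 5: p0:escaped | p1:escaped | p2:escaped | p3:(2,1)->(2,0)->EXIT | p4:escaped
Exit steps: [4, 1, 3, 5, 1]
First to escape: p1 at step 1

Answer: 1 1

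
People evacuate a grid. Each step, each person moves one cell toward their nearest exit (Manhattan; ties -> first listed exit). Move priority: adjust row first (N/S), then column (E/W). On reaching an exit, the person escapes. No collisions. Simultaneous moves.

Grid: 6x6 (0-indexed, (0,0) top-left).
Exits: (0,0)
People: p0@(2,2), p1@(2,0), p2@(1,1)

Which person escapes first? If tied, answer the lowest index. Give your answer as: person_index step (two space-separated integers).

Answer: 1 2

Derivation:
Step 1: p0:(2,2)->(1,2) | p1:(2,0)->(1,0) | p2:(1,1)->(0,1)
Step 2: p0:(1,2)->(0,2) | p1:(1,0)->(0,0)->EXIT | p2:(0,1)->(0,0)->EXIT
Step 3: p0:(0,2)->(0,1) | p1:escaped | p2:escaped
Step 4: p0:(0,1)->(0,0)->EXIT | p1:escaped | p2:escaped
Exit steps: [4, 2, 2]
First to escape: p1 at step 2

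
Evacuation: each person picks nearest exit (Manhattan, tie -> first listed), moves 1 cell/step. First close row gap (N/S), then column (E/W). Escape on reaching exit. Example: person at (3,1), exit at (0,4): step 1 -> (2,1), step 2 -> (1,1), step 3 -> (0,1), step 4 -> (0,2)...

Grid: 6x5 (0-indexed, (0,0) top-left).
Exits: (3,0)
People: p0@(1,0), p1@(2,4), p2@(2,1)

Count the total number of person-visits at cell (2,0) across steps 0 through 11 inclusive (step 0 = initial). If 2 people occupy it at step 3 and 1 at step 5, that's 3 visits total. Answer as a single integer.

Step 0: p0@(1,0) p1@(2,4) p2@(2,1) -> at (2,0): 0 [-], cum=0
Step 1: p0@(2,0) p1@(3,4) p2@(3,1) -> at (2,0): 1 [p0], cum=1
Step 2: p0@ESC p1@(3,3) p2@ESC -> at (2,0): 0 [-], cum=1
Step 3: p0@ESC p1@(3,2) p2@ESC -> at (2,0): 0 [-], cum=1
Step 4: p0@ESC p1@(3,1) p2@ESC -> at (2,0): 0 [-], cum=1
Step 5: p0@ESC p1@ESC p2@ESC -> at (2,0): 0 [-], cum=1
Total visits = 1

Answer: 1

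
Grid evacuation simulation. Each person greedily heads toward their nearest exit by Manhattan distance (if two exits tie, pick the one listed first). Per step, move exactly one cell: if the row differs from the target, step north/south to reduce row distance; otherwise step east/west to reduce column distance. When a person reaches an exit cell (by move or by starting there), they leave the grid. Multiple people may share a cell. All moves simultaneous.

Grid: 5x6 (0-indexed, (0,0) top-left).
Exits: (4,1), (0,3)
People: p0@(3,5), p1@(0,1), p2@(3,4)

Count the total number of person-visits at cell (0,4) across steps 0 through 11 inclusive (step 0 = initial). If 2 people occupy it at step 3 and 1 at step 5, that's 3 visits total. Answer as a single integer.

Answer: 0

Derivation:
Step 0: p0@(3,5) p1@(0,1) p2@(3,4) -> at (0,4): 0 [-], cum=0
Step 1: p0@(4,5) p1@(0,2) p2@(4,4) -> at (0,4): 0 [-], cum=0
Step 2: p0@(4,4) p1@ESC p2@(4,3) -> at (0,4): 0 [-], cum=0
Step 3: p0@(4,3) p1@ESC p2@(4,2) -> at (0,4): 0 [-], cum=0
Step 4: p0@(4,2) p1@ESC p2@ESC -> at (0,4): 0 [-], cum=0
Step 5: p0@ESC p1@ESC p2@ESC -> at (0,4): 0 [-], cum=0
Total visits = 0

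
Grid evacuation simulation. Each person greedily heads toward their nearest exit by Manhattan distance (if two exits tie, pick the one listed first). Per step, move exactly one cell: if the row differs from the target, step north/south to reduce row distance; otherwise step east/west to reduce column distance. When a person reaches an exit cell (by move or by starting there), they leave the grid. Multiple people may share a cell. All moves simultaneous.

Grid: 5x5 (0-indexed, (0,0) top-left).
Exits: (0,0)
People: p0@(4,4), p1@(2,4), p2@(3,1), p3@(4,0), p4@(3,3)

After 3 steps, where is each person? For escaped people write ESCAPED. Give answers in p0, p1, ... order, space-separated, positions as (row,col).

Step 1: p0:(4,4)->(3,4) | p1:(2,4)->(1,4) | p2:(3,1)->(2,1) | p3:(4,0)->(3,0) | p4:(3,3)->(2,3)
Step 2: p0:(3,4)->(2,4) | p1:(1,4)->(0,4) | p2:(2,1)->(1,1) | p3:(3,0)->(2,0) | p4:(2,3)->(1,3)
Step 3: p0:(2,4)->(1,4) | p1:(0,4)->(0,3) | p2:(1,1)->(0,1) | p3:(2,0)->(1,0) | p4:(1,3)->(0,3)

(1,4) (0,3) (0,1) (1,0) (0,3)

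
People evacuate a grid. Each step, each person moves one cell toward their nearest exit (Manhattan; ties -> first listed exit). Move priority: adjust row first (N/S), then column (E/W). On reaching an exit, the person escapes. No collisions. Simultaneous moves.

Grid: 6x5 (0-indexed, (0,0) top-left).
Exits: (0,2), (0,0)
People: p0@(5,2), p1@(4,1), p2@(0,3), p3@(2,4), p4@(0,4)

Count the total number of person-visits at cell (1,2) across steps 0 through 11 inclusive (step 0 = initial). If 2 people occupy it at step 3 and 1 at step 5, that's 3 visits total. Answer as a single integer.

Step 0: p0@(5,2) p1@(4,1) p2@(0,3) p3@(2,4) p4@(0,4) -> at (1,2): 0 [-], cum=0
Step 1: p0@(4,2) p1@(3,1) p2@ESC p3@(1,4) p4@(0,3) -> at (1,2): 0 [-], cum=0
Step 2: p0@(3,2) p1@(2,1) p2@ESC p3@(0,4) p4@ESC -> at (1,2): 0 [-], cum=0
Step 3: p0@(2,2) p1@(1,1) p2@ESC p3@(0,3) p4@ESC -> at (1,2): 0 [-], cum=0
Step 4: p0@(1,2) p1@(0,1) p2@ESC p3@ESC p4@ESC -> at (1,2): 1 [p0], cum=1
Step 5: p0@ESC p1@ESC p2@ESC p3@ESC p4@ESC -> at (1,2): 0 [-], cum=1
Total visits = 1

Answer: 1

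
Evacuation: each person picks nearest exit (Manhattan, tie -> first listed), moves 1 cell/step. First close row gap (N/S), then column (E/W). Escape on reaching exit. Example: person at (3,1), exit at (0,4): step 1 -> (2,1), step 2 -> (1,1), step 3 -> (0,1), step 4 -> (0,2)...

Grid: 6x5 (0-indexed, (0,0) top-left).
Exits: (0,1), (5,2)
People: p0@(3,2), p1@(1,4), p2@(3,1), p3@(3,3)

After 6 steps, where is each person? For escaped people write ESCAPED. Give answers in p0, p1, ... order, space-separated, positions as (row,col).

Step 1: p0:(3,2)->(4,2) | p1:(1,4)->(0,4) | p2:(3,1)->(2,1) | p3:(3,3)->(4,3)
Step 2: p0:(4,2)->(5,2)->EXIT | p1:(0,4)->(0,3) | p2:(2,1)->(1,1) | p3:(4,3)->(5,3)
Step 3: p0:escaped | p1:(0,3)->(0,2) | p2:(1,1)->(0,1)->EXIT | p3:(5,3)->(5,2)->EXIT
Step 4: p0:escaped | p1:(0,2)->(0,1)->EXIT | p2:escaped | p3:escaped

ESCAPED ESCAPED ESCAPED ESCAPED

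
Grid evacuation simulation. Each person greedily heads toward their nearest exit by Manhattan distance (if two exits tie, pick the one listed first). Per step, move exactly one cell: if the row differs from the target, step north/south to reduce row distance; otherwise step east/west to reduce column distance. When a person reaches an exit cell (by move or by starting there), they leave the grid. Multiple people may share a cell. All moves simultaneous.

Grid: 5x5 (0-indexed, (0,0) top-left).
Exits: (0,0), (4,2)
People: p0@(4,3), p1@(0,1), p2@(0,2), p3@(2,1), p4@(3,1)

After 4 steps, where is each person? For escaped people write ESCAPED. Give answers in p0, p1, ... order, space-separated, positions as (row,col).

Step 1: p0:(4,3)->(4,2)->EXIT | p1:(0,1)->(0,0)->EXIT | p2:(0,2)->(0,1) | p3:(2,1)->(1,1) | p4:(3,1)->(4,1)
Step 2: p0:escaped | p1:escaped | p2:(0,1)->(0,0)->EXIT | p3:(1,1)->(0,1) | p4:(4,1)->(4,2)->EXIT
Step 3: p0:escaped | p1:escaped | p2:escaped | p3:(0,1)->(0,0)->EXIT | p4:escaped

ESCAPED ESCAPED ESCAPED ESCAPED ESCAPED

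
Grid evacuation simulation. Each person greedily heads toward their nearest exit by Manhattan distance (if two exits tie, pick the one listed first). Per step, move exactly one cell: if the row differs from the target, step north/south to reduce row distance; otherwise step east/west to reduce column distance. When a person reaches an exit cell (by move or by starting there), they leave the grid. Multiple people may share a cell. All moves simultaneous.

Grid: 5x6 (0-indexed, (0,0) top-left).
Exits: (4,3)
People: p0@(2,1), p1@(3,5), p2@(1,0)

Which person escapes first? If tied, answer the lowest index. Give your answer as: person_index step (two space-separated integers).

Step 1: p0:(2,1)->(3,1) | p1:(3,5)->(4,5) | p2:(1,0)->(2,0)
Step 2: p0:(3,1)->(4,1) | p1:(4,5)->(4,4) | p2:(2,0)->(3,0)
Step 3: p0:(4,1)->(4,2) | p1:(4,4)->(4,3)->EXIT | p2:(3,0)->(4,0)
Step 4: p0:(4,2)->(4,3)->EXIT | p1:escaped | p2:(4,0)->(4,1)
Step 5: p0:escaped | p1:escaped | p2:(4,1)->(4,2)
Step 6: p0:escaped | p1:escaped | p2:(4,2)->(4,3)->EXIT
Exit steps: [4, 3, 6]
First to escape: p1 at step 3

Answer: 1 3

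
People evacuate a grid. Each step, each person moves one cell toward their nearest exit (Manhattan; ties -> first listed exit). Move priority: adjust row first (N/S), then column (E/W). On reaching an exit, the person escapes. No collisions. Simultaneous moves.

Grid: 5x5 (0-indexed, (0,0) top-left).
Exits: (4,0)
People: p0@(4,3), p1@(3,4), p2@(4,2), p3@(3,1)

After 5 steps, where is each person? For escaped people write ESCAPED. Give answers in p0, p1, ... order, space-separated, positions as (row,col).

Step 1: p0:(4,3)->(4,2) | p1:(3,4)->(4,4) | p2:(4,2)->(4,1) | p3:(3,1)->(4,1)
Step 2: p0:(4,2)->(4,1) | p1:(4,4)->(4,3) | p2:(4,1)->(4,0)->EXIT | p3:(4,1)->(4,0)->EXIT
Step 3: p0:(4,1)->(4,0)->EXIT | p1:(4,3)->(4,2) | p2:escaped | p3:escaped
Step 4: p0:escaped | p1:(4,2)->(4,1) | p2:escaped | p3:escaped
Step 5: p0:escaped | p1:(4,1)->(4,0)->EXIT | p2:escaped | p3:escaped

ESCAPED ESCAPED ESCAPED ESCAPED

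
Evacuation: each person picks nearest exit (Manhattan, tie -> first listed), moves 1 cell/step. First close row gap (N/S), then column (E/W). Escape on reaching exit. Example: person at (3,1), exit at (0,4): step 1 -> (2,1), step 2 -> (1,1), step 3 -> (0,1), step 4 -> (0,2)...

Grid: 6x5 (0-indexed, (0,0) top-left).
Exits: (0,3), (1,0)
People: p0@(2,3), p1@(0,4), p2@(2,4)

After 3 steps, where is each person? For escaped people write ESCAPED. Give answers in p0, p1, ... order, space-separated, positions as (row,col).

Step 1: p0:(2,3)->(1,3) | p1:(0,4)->(0,3)->EXIT | p2:(2,4)->(1,4)
Step 2: p0:(1,3)->(0,3)->EXIT | p1:escaped | p2:(1,4)->(0,4)
Step 3: p0:escaped | p1:escaped | p2:(0,4)->(0,3)->EXIT

ESCAPED ESCAPED ESCAPED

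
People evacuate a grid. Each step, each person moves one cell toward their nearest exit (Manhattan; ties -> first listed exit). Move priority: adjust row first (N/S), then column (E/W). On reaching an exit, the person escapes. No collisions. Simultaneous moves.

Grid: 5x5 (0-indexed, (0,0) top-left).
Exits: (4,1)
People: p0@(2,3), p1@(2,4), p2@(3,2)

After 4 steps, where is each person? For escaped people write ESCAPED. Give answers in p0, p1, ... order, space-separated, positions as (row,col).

Step 1: p0:(2,3)->(3,3) | p1:(2,4)->(3,4) | p2:(3,2)->(4,2)
Step 2: p0:(3,3)->(4,3) | p1:(3,4)->(4,4) | p2:(4,2)->(4,1)->EXIT
Step 3: p0:(4,3)->(4,2) | p1:(4,4)->(4,3) | p2:escaped
Step 4: p0:(4,2)->(4,1)->EXIT | p1:(4,3)->(4,2) | p2:escaped

ESCAPED (4,2) ESCAPED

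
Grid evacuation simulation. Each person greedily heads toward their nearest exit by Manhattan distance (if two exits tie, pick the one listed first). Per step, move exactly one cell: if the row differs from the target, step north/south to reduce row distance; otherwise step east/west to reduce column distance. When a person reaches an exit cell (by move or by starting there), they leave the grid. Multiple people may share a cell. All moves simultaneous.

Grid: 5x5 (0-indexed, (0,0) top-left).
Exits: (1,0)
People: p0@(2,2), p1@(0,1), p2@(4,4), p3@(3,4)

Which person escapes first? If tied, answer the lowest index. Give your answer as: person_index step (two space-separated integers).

Step 1: p0:(2,2)->(1,2) | p1:(0,1)->(1,1) | p2:(4,4)->(3,4) | p3:(3,4)->(2,4)
Step 2: p0:(1,2)->(1,1) | p1:(1,1)->(1,0)->EXIT | p2:(3,4)->(2,4) | p3:(2,4)->(1,4)
Step 3: p0:(1,1)->(1,0)->EXIT | p1:escaped | p2:(2,4)->(1,4) | p3:(1,4)->(1,3)
Step 4: p0:escaped | p1:escaped | p2:(1,4)->(1,3) | p3:(1,3)->(1,2)
Step 5: p0:escaped | p1:escaped | p2:(1,3)->(1,2) | p3:(1,2)->(1,1)
Step 6: p0:escaped | p1:escaped | p2:(1,2)->(1,1) | p3:(1,1)->(1,0)->EXIT
Step 7: p0:escaped | p1:escaped | p2:(1,1)->(1,0)->EXIT | p3:escaped
Exit steps: [3, 2, 7, 6]
First to escape: p1 at step 2

Answer: 1 2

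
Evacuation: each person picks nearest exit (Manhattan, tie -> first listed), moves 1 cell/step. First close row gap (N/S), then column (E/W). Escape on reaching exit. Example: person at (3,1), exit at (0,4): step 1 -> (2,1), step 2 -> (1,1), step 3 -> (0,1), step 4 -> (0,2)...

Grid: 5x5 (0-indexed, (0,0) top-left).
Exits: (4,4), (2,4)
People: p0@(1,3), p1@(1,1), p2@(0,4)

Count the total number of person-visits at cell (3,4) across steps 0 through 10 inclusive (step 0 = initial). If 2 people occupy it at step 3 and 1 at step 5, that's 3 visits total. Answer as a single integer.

Answer: 0

Derivation:
Step 0: p0@(1,3) p1@(1,1) p2@(0,4) -> at (3,4): 0 [-], cum=0
Step 1: p0@(2,3) p1@(2,1) p2@(1,4) -> at (3,4): 0 [-], cum=0
Step 2: p0@ESC p1@(2,2) p2@ESC -> at (3,4): 0 [-], cum=0
Step 3: p0@ESC p1@(2,3) p2@ESC -> at (3,4): 0 [-], cum=0
Step 4: p0@ESC p1@ESC p2@ESC -> at (3,4): 0 [-], cum=0
Total visits = 0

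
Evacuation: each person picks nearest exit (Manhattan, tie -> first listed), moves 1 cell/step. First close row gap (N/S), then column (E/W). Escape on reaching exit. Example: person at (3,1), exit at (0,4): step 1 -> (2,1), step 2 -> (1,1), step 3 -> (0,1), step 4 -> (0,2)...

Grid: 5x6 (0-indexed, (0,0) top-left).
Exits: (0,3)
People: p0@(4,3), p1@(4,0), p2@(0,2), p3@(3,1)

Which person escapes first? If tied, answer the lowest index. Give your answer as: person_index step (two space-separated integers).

Answer: 2 1

Derivation:
Step 1: p0:(4,3)->(3,3) | p1:(4,0)->(3,0) | p2:(0,2)->(0,3)->EXIT | p3:(3,1)->(2,1)
Step 2: p0:(3,3)->(2,3) | p1:(3,0)->(2,0) | p2:escaped | p3:(2,1)->(1,1)
Step 3: p0:(2,3)->(1,3) | p1:(2,0)->(1,0) | p2:escaped | p3:(1,1)->(0,1)
Step 4: p0:(1,3)->(0,3)->EXIT | p1:(1,0)->(0,0) | p2:escaped | p3:(0,1)->(0,2)
Step 5: p0:escaped | p1:(0,0)->(0,1) | p2:escaped | p3:(0,2)->(0,3)->EXIT
Step 6: p0:escaped | p1:(0,1)->(0,2) | p2:escaped | p3:escaped
Step 7: p0:escaped | p1:(0,2)->(0,3)->EXIT | p2:escaped | p3:escaped
Exit steps: [4, 7, 1, 5]
First to escape: p2 at step 1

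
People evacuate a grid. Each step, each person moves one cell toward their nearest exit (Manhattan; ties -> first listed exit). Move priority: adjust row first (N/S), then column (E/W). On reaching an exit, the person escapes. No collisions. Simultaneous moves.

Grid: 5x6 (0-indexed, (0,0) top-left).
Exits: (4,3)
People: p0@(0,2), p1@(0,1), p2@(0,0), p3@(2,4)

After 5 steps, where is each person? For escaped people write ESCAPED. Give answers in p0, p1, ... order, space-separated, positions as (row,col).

Step 1: p0:(0,2)->(1,2) | p1:(0,1)->(1,1) | p2:(0,0)->(1,0) | p3:(2,4)->(3,4)
Step 2: p0:(1,2)->(2,2) | p1:(1,1)->(2,1) | p2:(1,0)->(2,0) | p3:(3,4)->(4,4)
Step 3: p0:(2,2)->(3,2) | p1:(2,1)->(3,1) | p2:(2,0)->(3,0) | p3:(4,4)->(4,3)->EXIT
Step 4: p0:(3,2)->(4,2) | p1:(3,1)->(4,1) | p2:(3,0)->(4,0) | p3:escaped
Step 5: p0:(4,2)->(4,3)->EXIT | p1:(4,1)->(4,2) | p2:(4,0)->(4,1) | p3:escaped

ESCAPED (4,2) (4,1) ESCAPED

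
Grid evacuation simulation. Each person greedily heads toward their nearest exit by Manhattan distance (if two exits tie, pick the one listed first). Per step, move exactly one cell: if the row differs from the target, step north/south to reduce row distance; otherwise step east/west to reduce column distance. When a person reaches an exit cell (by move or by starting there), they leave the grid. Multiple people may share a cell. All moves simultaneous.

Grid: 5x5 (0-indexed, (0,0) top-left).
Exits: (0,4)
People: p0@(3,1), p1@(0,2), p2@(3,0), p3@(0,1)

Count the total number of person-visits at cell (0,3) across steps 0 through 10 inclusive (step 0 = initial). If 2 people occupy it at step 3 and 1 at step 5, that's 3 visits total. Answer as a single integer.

Answer: 4

Derivation:
Step 0: p0@(3,1) p1@(0,2) p2@(3,0) p3@(0,1) -> at (0,3): 0 [-], cum=0
Step 1: p0@(2,1) p1@(0,3) p2@(2,0) p3@(0,2) -> at (0,3): 1 [p1], cum=1
Step 2: p0@(1,1) p1@ESC p2@(1,0) p3@(0,3) -> at (0,3): 1 [p3], cum=2
Step 3: p0@(0,1) p1@ESC p2@(0,0) p3@ESC -> at (0,3): 0 [-], cum=2
Step 4: p0@(0,2) p1@ESC p2@(0,1) p3@ESC -> at (0,3): 0 [-], cum=2
Step 5: p0@(0,3) p1@ESC p2@(0,2) p3@ESC -> at (0,3): 1 [p0], cum=3
Step 6: p0@ESC p1@ESC p2@(0,3) p3@ESC -> at (0,3): 1 [p2], cum=4
Step 7: p0@ESC p1@ESC p2@ESC p3@ESC -> at (0,3): 0 [-], cum=4
Total visits = 4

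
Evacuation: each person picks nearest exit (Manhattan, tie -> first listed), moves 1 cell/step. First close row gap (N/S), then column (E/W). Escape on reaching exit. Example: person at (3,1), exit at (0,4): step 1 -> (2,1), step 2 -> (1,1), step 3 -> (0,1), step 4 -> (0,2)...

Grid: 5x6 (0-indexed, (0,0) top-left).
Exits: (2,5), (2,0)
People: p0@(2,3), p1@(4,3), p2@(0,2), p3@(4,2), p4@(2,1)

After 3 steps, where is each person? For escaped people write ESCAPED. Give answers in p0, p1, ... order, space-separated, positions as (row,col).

Step 1: p0:(2,3)->(2,4) | p1:(4,3)->(3,3) | p2:(0,2)->(1,2) | p3:(4,2)->(3,2) | p4:(2,1)->(2,0)->EXIT
Step 2: p0:(2,4)->(2,5)->EXIT | p1:(3,3)->(2,3) | p2:(1,2)->(2,2) | p3:(3,2)->(2,2) | p4:escaped
Step 3: p0:escaped | p1:(2,3)->(2,4) | p2:(2,2)->(2,1) | p3:(2,2)->(2,1) | p4:escaped

ESCAPED (2,4) (2,1) (2,1) ESCAPED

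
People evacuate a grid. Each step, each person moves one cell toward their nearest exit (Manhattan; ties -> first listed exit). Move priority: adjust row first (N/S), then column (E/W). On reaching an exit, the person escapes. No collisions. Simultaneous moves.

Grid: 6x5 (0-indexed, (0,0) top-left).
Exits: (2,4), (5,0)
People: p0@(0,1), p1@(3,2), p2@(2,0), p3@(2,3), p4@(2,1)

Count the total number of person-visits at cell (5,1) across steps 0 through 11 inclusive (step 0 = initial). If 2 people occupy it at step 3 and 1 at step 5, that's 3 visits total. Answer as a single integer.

Answer: 0

Derivation:
Step 0: p0@(0,1) p1@(3,2) p2@(2,0) p3@(2,3) p4@(2,1) -> at (5,1): 0 [-], cum=0
Step 1: p0@(1,1) p1@(2,2) p2@(3,0) p3@ESC p4@(2,2) -> at (5,1): 0 [-], cum=0
Step 2: p0@(2,1) p1@(2,3) p2@(4,0) p3@ESC p4@(2,3) -> at (5,1): 0 [-], cum=0
Step 3: p0@(2,2) p1@ESC p2@ESC p3@ESC p4@ESC -> at (5,1): 0 [-], cum=0
Step 4: p0@(2,3) p1@ESC p2@ESC p3@ESC p4@ESC -> at (5,1): 0 [-], cum=0
Step 5: p0@ESC p1@ESC p2@ESC p3@ESC p4@ESC -> at (5,1): 0 [-], cum=0
Total visits = 0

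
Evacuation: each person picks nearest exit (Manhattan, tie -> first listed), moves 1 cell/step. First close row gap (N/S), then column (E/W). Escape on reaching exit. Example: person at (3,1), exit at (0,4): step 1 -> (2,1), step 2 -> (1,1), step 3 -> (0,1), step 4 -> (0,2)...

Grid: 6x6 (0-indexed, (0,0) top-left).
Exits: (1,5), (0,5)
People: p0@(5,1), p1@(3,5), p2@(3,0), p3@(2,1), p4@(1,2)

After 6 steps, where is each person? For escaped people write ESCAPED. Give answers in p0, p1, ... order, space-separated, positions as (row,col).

Step 1: p0:(5,1)->(4,1) | p1:(3,5)->(2,5) | p2:(3,0)->(2,0) | p3:(2,1)->(1,1) | p4:(1,2)->(1,3)
Step 2: p0:(4,1)->(3,1) | p1:(2,5)->(1,5)->EXIT | p2:(2,0)->(1,0) | p3:(1,1)->(1,2) | p4:(1,3)->(1,4)
Step 3: p0:(3,1)->(2,1) | p1:escaped | p2:(1,0)->(1,1) | p3:(1,2)->(1,3) | p4:(1,4)->(1,5)->EXIT
Step 4: p0:(2,1)->(1,1) | p1:escaped | p2:(1,1)->(1,2) | p3:(1,3)->(1,4) | p4:escaped
Step 5: p0:(1,1)->(1,2) | p1:escaped | p2:(1,2)->(1,3) | p3:(1,4)->(1,5)->EXIT | p4:escaped
Step 6: p0:(1,2)->(1,3) | p1:escaped | p2:(1,3)->(1,4) | p3:escaped | p4:escaped

(1,3) ESCAPED (1,4) ESCAPED ESCAPED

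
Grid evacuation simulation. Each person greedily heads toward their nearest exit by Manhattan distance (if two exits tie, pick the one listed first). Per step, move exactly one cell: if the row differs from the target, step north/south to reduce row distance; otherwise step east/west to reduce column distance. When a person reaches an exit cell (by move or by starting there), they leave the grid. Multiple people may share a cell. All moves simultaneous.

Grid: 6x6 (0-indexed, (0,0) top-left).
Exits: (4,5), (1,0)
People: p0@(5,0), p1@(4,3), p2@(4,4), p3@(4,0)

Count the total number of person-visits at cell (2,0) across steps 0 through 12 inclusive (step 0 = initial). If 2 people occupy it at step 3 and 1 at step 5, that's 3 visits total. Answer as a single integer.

Step 0: p0@(5,0) p1@(4,3) p2@(4,4) p3@(4,0) -> at (2,0): 0 [-], cum=0
Step 1: p0@(4,0) p1@(4,4) p2@ESC p3@(3,0) -> at (2,0): 0 [-], cum=0
Step 2: p0@(3,0) p1@ESC p2@ESC p3@(2,0) -> at (2,0): 1 [p3], cum=1
Step 3: p0@(2,0) p1@ESC p2@ESC p3@ESC -> at (2,0): 1 [p0], cum=2
Step 4: p0@ESC p1@ESC p2@ESC p3@ESC -> at (2,0): 0 [-], cum=2
Total visits = 2

Answer: 2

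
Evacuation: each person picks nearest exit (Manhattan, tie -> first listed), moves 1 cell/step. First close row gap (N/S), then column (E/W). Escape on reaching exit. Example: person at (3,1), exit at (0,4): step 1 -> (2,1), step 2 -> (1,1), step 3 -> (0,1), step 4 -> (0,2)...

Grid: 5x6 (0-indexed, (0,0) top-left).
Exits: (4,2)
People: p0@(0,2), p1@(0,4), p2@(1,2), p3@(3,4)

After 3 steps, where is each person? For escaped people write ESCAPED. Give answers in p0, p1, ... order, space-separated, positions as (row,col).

Step 1: p0:(0,2)->(1,2) | p1:(0,4)->(1,4) | p2:(1,2)->(2,2) | p3:(3,4)->(4,4)
Step 2: p0:(1,2)->(2,2) | p1:(1,4)->(2,4) | p2:(2,2)->(3,2) | p3:(4,4)->(4,3)
Step 3: p0:(2,2)->(3,2) | p1:(2,4)->(3,4) | p2:(3,2)->(4,2)->EXIT | p3:(4,3)->(4,2)->EXIT

(3,2) (3,4) ESCAPED ESCAPED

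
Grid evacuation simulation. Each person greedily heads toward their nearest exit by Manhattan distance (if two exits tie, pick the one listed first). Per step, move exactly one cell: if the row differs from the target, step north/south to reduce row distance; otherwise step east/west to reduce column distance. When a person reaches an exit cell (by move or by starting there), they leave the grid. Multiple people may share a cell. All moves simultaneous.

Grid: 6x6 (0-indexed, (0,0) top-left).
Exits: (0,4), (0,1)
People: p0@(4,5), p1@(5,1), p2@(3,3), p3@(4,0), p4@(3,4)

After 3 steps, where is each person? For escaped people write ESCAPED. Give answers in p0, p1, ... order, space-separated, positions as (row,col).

Step 1: p0:(4,5)->(3,5) | p1:(5,1)->(4,1) | p2:(3,3)->(2,3) | p3:(4,0)->(3,0) | p4:(3,4)->(2,4)
Step 2: p0:(3,5)->(2,5) | p1:(4,1)->(3,1) | p2:(2,3)->(1,3) | p3:(3,0)->(2,0) | p4:(2,4)->(1,4)
Step 3: p0:(2,5)->(1,5) | p1:(3,1)->(2,1) | p2:(1,3)->(0,3) | p3:(2,0)->(1,0) | p4:(1,4)->(0,4)->EXIT

(1,5) (2,1) (0,3) (1,0) ESCAPED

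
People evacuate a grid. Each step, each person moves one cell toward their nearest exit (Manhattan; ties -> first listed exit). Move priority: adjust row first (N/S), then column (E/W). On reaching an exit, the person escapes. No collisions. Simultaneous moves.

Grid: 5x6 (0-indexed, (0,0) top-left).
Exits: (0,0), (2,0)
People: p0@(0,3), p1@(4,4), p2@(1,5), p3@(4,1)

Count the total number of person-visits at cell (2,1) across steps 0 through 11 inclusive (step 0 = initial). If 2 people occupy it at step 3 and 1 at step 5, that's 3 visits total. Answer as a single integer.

Step 0: p0@(0,3) p1@(4,4) p2@(1,5) p3@(4,1) -> at (2,1): 0 [-], cum=0
Step 1: p0@(0,2) p1@(3,4) p2@(0,5) p3@(3,1) -> at (2,1): 0 [-], cum=0
Step 2: p0@(0,1) p1@(2,4) p2@(0,4) p3@(2,1) -> at (2,1): 1 [p3], cum=1
Step 3: p0@ESC p1@(2,3) p2@(0,3) p3@ESC -> at (2,1): 0 [-], cum=1
Step 4: p0@ESC p1@(2,2) p2@(0,2) p3@ESC -> at (2,1): 0 [-], cum=1
Step 5: p0@ESC p1@(2,1) p2@(0,1) p3@ESC -> at (2,1): 1 [p1], cum=2
Step 6: p0@ESC p1@ESC p2@ESC p3@ESC -> at (2,1): 0 [-], cum=2
Total visits = 2

Answer: 2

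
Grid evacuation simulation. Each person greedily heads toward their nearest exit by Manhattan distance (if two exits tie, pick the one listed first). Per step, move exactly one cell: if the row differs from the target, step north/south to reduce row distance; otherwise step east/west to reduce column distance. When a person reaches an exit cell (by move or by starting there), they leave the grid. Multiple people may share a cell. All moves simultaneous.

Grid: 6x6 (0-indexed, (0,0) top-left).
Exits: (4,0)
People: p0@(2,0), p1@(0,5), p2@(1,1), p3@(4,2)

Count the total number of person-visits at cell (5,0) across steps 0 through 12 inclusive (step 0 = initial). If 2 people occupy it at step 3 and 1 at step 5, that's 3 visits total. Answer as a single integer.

Answer: 0

Derivation:
Step 0: p0@(2,0) p1@(0,5) p2@(1,1) p3@(4,2) -> at (5,0): 0 [-], cum=0
Step 1: p0@(3,0) p1@(1,5) p2@(2,1) p3@(4,1) -> at (5,0): 0 [-], cum=0
Step 2: p0@ESC p1@(2,5) p2@(3,1) p3@ESC -> at (5,0): 0 [-], cum=0
Step 3: p0@ESC p1@(3,5) p2@(4,1) p3@ESC -> at (5,0): 0 [-], cum=0
Step 4: p0@ESC p1@(4,5) p2@ESC p3@ESC -> at (5,0): 0 [-], cum=0
Step 5: p0@ESC p1@(4,4) p2@ESC p3@ESC -> at (5,0): 0 [-], cum=0
Step 6: p0@ESC p1@(4,3) p2@ESC p3@ESC -> at (5,0): 0 [-], cum=0
Step 7: p0@ESC p1@(4,2) p2@ESC p3@ESC -> at (5,0): 0 [-], cum=0
Step 8: p0@ESC p1@(4,1) p2@ESC p3@ESC -> at (5,0): 0 [-], cum=0
Step 9: p0@ESC p1@ESC p2@ESC p3@ESC -> at (5,0): 0 [-], cum=0
Total visits = 0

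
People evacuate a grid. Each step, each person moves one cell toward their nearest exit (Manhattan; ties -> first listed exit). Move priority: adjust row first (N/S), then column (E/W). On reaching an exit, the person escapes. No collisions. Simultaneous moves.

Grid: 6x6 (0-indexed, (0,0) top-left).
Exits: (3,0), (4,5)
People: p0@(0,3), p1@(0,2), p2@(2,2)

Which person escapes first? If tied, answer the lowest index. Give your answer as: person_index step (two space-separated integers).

Answer: 2 3

Derivation:
Step 1: p0:(0,3)->(1,3) | p1:(0,2)->(1,2) | p2:(2,2)->(3,2)
Step 2: p0:(1,3)->(2,3) | p1:(1,2)->(2,2) | p2:(3,2)->(3,1)
Step 3: p0:(2,3)->(3,3) | p1:(2,2)->(3,2) | p2:(3,1)->(3,0)->EXIT
Step 4: p0:(3,3)->(3,2) | p1:(3,2)->(3,1) | p2:escaped
Step 5: p0:(3,2)->(3,1) | p1:(3,1)->(3,0)->EXIT | p2:escaped
Step 6: p0:(3,1)->(3,0)->EXIT | p1:escaped | p2:escaped
Exit steps: [6, 5, 3]
First to escape: p2 at step 3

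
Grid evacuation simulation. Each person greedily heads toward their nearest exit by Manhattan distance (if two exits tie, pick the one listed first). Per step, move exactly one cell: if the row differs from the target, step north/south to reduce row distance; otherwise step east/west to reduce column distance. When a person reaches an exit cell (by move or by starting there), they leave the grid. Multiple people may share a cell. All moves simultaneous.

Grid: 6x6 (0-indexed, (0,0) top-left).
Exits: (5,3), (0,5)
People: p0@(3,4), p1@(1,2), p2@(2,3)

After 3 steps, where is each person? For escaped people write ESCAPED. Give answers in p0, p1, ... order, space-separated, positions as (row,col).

Step 1: p0:(3,4)->(4,4) | p1:(1,2)->(0,2) | p2:(2,3)->(3,3)
Step 2: p0:(4,4)->(5,4) | p1:(0,2)->(0,3) | p2:(3,3)->(4,3)
Step 3: p0:(5,4)->(5,3)->EXIT | p1:(0,3)->(0,4) | p2:(4,3)->(5,3)->EXIT

ESCAPED (0,4) ESCAPED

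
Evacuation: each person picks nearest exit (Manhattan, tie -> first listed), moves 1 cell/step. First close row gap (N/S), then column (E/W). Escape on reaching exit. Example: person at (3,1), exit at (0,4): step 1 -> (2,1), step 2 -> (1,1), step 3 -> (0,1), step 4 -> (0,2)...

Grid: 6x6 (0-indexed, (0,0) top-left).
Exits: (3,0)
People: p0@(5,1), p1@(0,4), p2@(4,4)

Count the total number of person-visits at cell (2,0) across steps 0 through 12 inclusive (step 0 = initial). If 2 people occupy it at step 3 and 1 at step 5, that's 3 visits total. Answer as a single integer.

Answer: 0

Derivation:
Step 0: p0@(5,1) p1@(0,4) p2@(4,4) -> at (2,0): 0 [-], cum=0
Step 1: p0@(4,1) p1@(1,4) p2@(3,4) -> at (2,0): 0 [-], cum=0
Step 2: p0@(3,1) p1@(2,4) p2@(3,3) -> at (2,0): 0 [-], cum=0
Step 3: p0@ESC p1@(3,4) p2@(3,2) -> at (2,0): 0 [-], cum=0
Step 4: p0@ESC p1@(3,3) p2@(3,1) -> at (2,0): 0 [-], cum=0
Step 5: p0@ESC p1@(3,2) p2@ESC -> at (2,0): 0 [-], cum=0
Step 6: p0@ESC p1@(3,1) p2@ESC -> at (2,0): 0 [-], cum=0
Step 7: p0@ESC p1@ESC p2@ESC -> at (2,0): 0 [-], cum=0
Total visits = 0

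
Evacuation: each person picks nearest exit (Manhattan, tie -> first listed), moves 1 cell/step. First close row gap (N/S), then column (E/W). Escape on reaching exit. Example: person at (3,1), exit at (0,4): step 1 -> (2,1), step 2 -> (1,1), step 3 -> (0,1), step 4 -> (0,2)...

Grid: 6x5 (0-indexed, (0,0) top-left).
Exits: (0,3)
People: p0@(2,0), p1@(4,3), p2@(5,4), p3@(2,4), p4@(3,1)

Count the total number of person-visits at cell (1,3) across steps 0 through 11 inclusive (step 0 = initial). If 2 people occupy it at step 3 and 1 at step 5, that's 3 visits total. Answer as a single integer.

Step 0: p0@(2,0) p1@(4,3) p2@(5,4) p3@(2,4) p4@(3,1) -> at (1,3): 0 [-], cum=0
Step 1: p0@(1,0) p1@(3,3) p2@(4,4) p3@(1,4) p4@(2,1) -> at (1,3): 0 [-], cum=0
Step 2: p0@(0,0) p1@(2,3) p2@(3,4) p3@(0,4) p4@(1,1) -> at (1,3): 0 [-], cum=0
Step 3: p0@(0,1) p1@(1,3) p2@(2,4) p3@ESC p4@(0,1) -> at (1,3): 1 [p1], cum=1
Step 4: p0@(0,2) p1@ESC p2@(1,4) p3@ESC p4@(0,2) -> at (1,3): 0 [-], cum=1
Step 5: p0@ESC p1@ESC p2@(0,4) p3@ESC p4@ESC -> at (1,3): 0 [-], cum=1
Step 6: p0@ESC p1@ESC p2@ESC p3@ESC p4@ESC -> at (1,3): 0 [-], cum=1
Total visits = 1

Answer: 1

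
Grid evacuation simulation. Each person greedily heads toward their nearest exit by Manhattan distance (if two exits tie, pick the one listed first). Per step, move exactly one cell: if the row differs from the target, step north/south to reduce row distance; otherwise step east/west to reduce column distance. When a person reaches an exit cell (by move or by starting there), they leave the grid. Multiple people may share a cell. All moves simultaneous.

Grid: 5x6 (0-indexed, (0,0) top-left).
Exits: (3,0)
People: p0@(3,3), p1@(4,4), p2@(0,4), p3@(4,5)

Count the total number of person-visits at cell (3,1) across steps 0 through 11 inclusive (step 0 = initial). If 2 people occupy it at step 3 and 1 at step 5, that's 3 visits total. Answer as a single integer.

Step 0: p0@(3,3) p1@(4,4) p2@(0,4) p3@(4,5) -> at (3,1): 0 [-], cum=0
Step 1: p0@(3,2) p1@(3,4) p2@(1,4) p3@(3,5) -> at (3,1): 0 [-], cum=0
Step 2: p0@(3,1) p1@(3,3) p2@(2,4) p3@(3,4) -> at (3,1): 1 [p0], cum=1
Step 3: p0@ESC p1@(3,2) p2@(3,4) p3@(3,3) -> at (3,1): 0 [-], cum=1
Step 4: p0@ESC p1@(3,1) p2@(3,3) p3@(3,2) -> at (3,1): 1 [p1], cum=2
Step 5: p0@ESC p1@ESC p2@(3,2) p3@(3,1) -> at (3,1): 1 [p3], cum=3
Step 6: p0@ESC p1@ESC p2@(3,1) p3@ESC -> at (3,1): 1 [p2], cum=4
Step 7: p0@ESC p1@ESC p2@ESC p3@ESC -> at (3,1): 0 [-], cum=4
Total visits = 4

Answer: 4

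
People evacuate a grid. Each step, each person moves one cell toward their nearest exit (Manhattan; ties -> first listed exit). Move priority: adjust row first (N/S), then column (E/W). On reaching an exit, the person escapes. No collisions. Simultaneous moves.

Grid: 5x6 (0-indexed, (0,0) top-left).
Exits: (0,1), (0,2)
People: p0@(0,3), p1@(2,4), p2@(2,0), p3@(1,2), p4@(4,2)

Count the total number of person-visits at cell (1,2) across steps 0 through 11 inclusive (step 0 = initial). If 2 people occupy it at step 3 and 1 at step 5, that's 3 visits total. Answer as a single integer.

Answer: 2

Derivation:
Step 0: p0@(0,3) p1@(2,4) p2@(2,0) p3@(1,2) p4@(4,2) -> at (1,2): 1 [p3], cum=1
Step 1: p0@ESC p1@(1,4) p2@(1,0) p3@ESC p4@(3,2) -> at (1,2): 0 [-], cum=1
Step 2: p0@ESC p1@(0,4) p2@(0,0) p3@ESC p4@(2,2) -> at (1,2): 0 [-], cum=1
Step 3: p0@ESC p1@(0,3) p2@ESC p3@ESC p4@(1,2) -> at (1,2): 1 [p4], cum=2
Step 4: p0@ESC p1@ESC p2@ESC p3@ESC p4@ESC -> at (1,2): 0 [-], cum=2
Total visits = 2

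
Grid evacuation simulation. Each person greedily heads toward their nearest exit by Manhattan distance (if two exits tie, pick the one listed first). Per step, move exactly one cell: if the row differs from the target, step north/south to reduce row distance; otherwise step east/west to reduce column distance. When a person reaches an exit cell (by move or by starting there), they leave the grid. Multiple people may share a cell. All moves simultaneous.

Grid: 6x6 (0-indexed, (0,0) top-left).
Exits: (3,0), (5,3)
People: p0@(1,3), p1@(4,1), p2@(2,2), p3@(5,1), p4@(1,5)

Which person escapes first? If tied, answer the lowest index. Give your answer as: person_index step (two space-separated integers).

Step 1: p0:(1,3)->(2,3) | p1:(4,1)->(3,1) | p2:(2,2)->(3,2) | p3:(5,1)->(5,2) | p4:(1,5)->(2,5)
Step 2: p0:(2,3)->(3,3) | p1:(3,1)->(3,0)->EXIT | p2:(3,2)->(3,1) | p3:(5,2)->(5,3)->EXIT | p4:(2,5)->(3,5)
Step 3: p0:(3,3)->(4,3) | p1:escaped | p2:(3,1)->(3,0)->EXIT | p3:escaped | p4:(3,5)->(4,5)
Step 4: p0:(4,3)->(5,3)->EXIT | p1:escaped | p2:escaped | p3:escaped | p4:(4,5)->(5,5)
Step 5: p0:escaped | p1:escaped | p2:escaped | p3:escaped | p4:(5,5)->(5,4)
Step 6: p0:escaped | p1:escaped | p2:escaped | p3:escaped | p4:(5,4)->(5,3)->EXIT
Exit steps: [4, 2, 3, 2, 6]
First to escape: p1 at step 2

Answer: 1 2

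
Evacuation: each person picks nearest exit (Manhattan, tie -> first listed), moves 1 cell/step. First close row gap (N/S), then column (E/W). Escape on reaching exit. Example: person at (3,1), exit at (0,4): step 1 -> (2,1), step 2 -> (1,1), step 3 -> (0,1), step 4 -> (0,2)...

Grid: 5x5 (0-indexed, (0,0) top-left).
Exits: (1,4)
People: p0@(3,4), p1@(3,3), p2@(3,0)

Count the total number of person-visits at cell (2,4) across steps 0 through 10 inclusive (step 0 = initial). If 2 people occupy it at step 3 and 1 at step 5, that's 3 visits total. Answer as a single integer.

Step 0: p0@(3,4) p1@(3,3) p2@(3,0) -> at (2,4): 0 [-], cum=0
Step 1: p0@(2,4) p1@(2,3) p2@(2,0) -> at (2,4): 1 [p0], cum=1
Step 2: p0@ESC p1@(1,3) p2@(1,0) -> at (2,4): 0 [-], cum=1
Step 3: p0@ESC p1@ESC p2@(1,1) -> at (2,4): 0 [-], cum=1
Step 4: p0@ESC p1@ESC p2@(1,2) -> at (2,4): 0 [-], cum=1
Step 5: p0@ESC p1@ESC p2@(1,3) -> at (2,4): 0 [-], cum=1
Step 6: p0@ESC p1@ESC p2@ESC -> at (2,4): 0 [-], cum=1
Total visits = 1

Answer: 1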